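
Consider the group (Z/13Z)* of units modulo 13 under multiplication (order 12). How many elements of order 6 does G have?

2

The elements of order 6 are: 4, 10.
That's 2.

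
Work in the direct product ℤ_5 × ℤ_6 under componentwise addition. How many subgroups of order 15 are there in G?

1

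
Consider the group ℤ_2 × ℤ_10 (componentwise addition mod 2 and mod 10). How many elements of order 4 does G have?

0

An element (a,b) has order lcm(ord(a), ord(b)); count pairs with lcm equal to 4.
Enumerating gives 0 such elements.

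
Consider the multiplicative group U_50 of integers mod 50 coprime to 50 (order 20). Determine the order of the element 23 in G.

20

Compute successive powers of 23 mod 50: 23, 29, 17, 41, 43, 39, 47, 31, …; 23^20 ≡ 1 (mod 50).
So |⟨23⟩| = 20.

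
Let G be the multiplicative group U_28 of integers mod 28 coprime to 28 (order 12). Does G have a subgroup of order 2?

2 | 12. A subgroup of order 2 is {1, 13}.

Yes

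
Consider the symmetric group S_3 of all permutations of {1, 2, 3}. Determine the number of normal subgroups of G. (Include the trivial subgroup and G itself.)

G has 6 subgroups. Checking conjugation-invariance by order — order 1: 1/1 normal; order 2: 0/3 normal; order 3: 1/1 normal; order 6: 1/1 normal.
Total normal subgroups: 3.

3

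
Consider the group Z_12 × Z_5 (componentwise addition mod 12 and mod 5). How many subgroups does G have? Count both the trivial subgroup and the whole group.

|G| = 60, so by Lagrange every subgroup order divides 60. Divisors: 1, 2, 3, 4, 5, 6, 10, 12, 15, 20, 30, 60.
Subgroups by order — order 1: 1; order 2: 1; order 3: 1; order 4: 1; order 5: 1; order 6: 1; order 10: 1; order 12: 1; order 15: 1; order 20: 1; order 30: 1; order 60: 1.
Total: 1 + 1 + 1 + 1 + 1 + 1 + 1 + 1 + 1 + 1 + 1 + 1 = 12.

12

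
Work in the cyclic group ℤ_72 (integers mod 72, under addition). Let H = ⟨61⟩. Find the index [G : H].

1

|⟨61⟩| = 72 and |G| = 72.
By Lagrange, [G : H] = |G|/|H| = 72/72 = 1.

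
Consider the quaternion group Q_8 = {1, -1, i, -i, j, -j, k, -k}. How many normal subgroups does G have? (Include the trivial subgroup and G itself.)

6

G has 6 subgroups. Checking conjugation-invariance by order — order 1: 1/1 normal; order 2: 1/1 normal; order 4: 3/3 normal; order 8: 1/1 normal.
Total normal subgroups: 6.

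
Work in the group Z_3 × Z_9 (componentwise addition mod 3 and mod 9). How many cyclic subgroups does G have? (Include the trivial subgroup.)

Group the elements of G by the cyclic subgroup they generate; each cyclic subgroup of order d accounts for φ(d) elements.
Cyclic subgroups by order — order 1: 1; order 3: 4; order 9: 3.
Total: 8.

8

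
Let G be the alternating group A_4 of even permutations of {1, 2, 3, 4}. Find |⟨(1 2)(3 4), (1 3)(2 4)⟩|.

|⟨(1 2)(3 4)⟩| = 2 and |⟨(1 3)(2 4)⟩| = 2, so |H| is a multiple of lcm(2, 2) = 2 and divides |G| = 12.
Closing under the operation: H = {e, (1 2)(3 4), (1 3)(2 4), (1 4)(2 3)}, so |H| = 4.

4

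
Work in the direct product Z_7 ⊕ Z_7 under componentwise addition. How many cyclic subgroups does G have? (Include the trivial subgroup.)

9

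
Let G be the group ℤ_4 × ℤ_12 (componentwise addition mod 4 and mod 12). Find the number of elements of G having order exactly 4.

12

An element (a,b) has order lcm(ord(a), ord(b)); count pairs with lcm equal to 4.
Enumerating gives 12 such elements.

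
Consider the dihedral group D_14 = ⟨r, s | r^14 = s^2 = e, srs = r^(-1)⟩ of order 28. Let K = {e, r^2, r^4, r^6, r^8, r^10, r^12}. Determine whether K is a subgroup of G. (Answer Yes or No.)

|K| = 7 divides |G| = 28, consistent with Lagrange.
K contains the identity, every element's inverse is in K, and K is closed under ·: it is a subgroup.
In fact K = ⟨r^4⟩.

Yes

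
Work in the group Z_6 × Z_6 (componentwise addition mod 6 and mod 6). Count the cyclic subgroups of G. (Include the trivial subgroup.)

20

A cyclic subgroup of order d is generated by each of its φ(d) elements of order d, so the cyclic subgroups of order d number (#elements of order d)/φ(d).
Cyclic subgroups by order — order 1: 1; order 2: 3; order 3: 4; order 6: 12.
Total: 20.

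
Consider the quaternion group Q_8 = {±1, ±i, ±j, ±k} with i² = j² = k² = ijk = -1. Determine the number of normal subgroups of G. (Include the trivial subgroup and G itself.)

G has 6 subgroups. Checking conjugation-invariance by order — order 1: 1/1 normal; order 2: 1/1 normal; order 4: 3/3 normal; order 8: 1/1 normal.
Total normal subgroups: 6.

6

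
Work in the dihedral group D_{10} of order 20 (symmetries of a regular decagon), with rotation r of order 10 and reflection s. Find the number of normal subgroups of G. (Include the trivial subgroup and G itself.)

G has 22 subgroups. Checking conjugation-invariance by order — order 1: 1/1 normal; order 2: 1/11 normal; order 4: 0/5 normal; order 5: 1/1 normal; order 10: 3/3 normal; order 20: 1/1 normal.
Total normal subgroups: 7.

7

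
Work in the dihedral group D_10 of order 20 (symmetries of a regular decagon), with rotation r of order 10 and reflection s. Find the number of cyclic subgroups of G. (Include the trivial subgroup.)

Each element a generates a cyclic subgroup ⟨a⟩; distinct elements may generate the same one (a cyclic group of order d has φ(d) generators).
Cyclic subgroups by order — order 1: 1; order 2: 11; order 5: 1; order 10: 1.
Total: 14.

14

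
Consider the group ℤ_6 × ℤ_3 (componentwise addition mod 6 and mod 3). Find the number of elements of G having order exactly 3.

An element (a,b) has order lcm(ord(a), ord(b)); count pairs with lcm equal to 3.
Enumerating gives 8 such elements.

8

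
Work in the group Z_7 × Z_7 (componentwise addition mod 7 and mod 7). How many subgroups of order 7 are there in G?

|G| = 49 and 7 | 49, so subgroups of order 7 are possible by Lagrange.
The subgroups of order 7 are: {(0,0), (0,1), (0,2), (0,3), (0,4), (0,5), (0,6)}; {(0,0), (1,0), (2,0), (3,0), (4,0), (5,0), (6,0)}; {(0,0), (1,1), (2,2), (3,3), (4,4), (5,5), (6,6)}; {(0,0), (1,2), (2,4), (3,6), (4,1), (5,3), (6,5)}; … (8 in all).
So G has 8 subgroups of order 7.

8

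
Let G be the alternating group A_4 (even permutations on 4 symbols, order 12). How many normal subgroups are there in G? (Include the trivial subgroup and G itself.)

G has 10 subgroups. Checking conjugation-invariance by order — order 1: 1/1 normal; order 2: 0/3 normal; order 3: 0/4 normal; order 4: 1/1 normal; order 12: 1/1 normal.
Total normal subgroups: 3.

3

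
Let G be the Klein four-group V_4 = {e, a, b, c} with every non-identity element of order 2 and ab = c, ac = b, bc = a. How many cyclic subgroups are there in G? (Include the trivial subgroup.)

4

Group the elements of G by the cyclic subgroup they generate; each cyclic subgroup of order d accounts for φ(d) elements.
Cyclic subgroups by order — order 1: 1; order 2: 3.
Total: 4.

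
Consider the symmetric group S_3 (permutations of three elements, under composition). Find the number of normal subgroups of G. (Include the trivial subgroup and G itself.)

G has 6 subgroups. Checking conjugation-invariance by order — order 1: 1/1 normal; order 2: 0/3 normal; order 3: 1/1 normal; order 6: 1/1 normal.
Total normal subgroups: 3.

3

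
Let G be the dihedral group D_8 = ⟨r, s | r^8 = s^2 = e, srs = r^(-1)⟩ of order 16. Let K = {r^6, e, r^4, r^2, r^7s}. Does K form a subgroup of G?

|K| = 5 does not divide |G| = 16, so by Lagrange K is not a subgroup.

No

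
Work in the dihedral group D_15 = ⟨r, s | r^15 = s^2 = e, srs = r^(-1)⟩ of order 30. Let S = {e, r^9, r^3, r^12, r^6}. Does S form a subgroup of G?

|S| = 5 divides |G| = 30, consistent with Lagrange.
S contains the identity, every element's inverse is in S, and S is closed under ·: it is a subgroup.
In fact S = ⟨r^9⟩.

Yes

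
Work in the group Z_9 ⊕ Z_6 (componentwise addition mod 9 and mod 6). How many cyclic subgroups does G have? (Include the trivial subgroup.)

16

Group the elements of G by the cyclic subgroup they generate; each cyclic subgroup of order d accounts for φ(d) elements.
Cyclic subgroups by order — order 1: 1; order 2: 1; order 3: 4; order 6: 4; order 9: 3; order 18: 3.
Total: 16.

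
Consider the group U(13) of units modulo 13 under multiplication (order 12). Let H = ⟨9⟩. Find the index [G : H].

|⟨9⟩| = 3 and |G| = 12.
By Lagrange, [G : H] = |G|/|H| = 12/3 = 4.

4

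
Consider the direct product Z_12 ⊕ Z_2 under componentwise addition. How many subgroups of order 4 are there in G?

|G| = 24 and 4 | 24, so subgroups of order 4 are possible by Lagrange.
The subgroups of order 4 are: {(0,0), (0,1), (6,0), (6,1)}; {(0,0), (3,0), (6,0), (9,0)}; {(0,0), (3,1), (6,0), (9,1)}.
So G has 3 subgroups of order 4.

3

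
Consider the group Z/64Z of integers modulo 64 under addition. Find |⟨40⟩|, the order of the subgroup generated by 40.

8

In Z/64Z, the order of an element a is n/gcd(a, n).
gcd(40, 64) = 8, so |⟨40⟩| = 64/8 = 8.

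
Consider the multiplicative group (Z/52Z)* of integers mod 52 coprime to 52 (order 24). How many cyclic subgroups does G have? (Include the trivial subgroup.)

12

Each element a generates a cyclic subgroup ⟨a⟩; distinct elements may generate the same one (a cyclic group of order d has φ(d) generators).
Cyclic subgroups by order — order 1: 1; order 2: 3; order 3: 1; order 4: 2; order 6: 3; order 12: 2.
Total: 12.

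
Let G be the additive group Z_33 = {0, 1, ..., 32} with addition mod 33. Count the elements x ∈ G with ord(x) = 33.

20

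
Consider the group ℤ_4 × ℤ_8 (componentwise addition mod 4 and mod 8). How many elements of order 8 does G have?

An element (a,b) has order lcm(ord(a), ord(b)); count pairs with lcm equal to 8.
Enumerating gives 16 such elements.

16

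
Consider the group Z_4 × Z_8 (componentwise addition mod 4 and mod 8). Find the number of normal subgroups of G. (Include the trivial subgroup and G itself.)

22

G is abelian, so every subgroup is normal.
G has 22 subgroups in total, hence 22 normal subgroups.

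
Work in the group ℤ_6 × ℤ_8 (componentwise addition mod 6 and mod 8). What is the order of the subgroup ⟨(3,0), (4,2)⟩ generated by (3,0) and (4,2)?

24

|⟨(3,0)⟩| = 2 and |⟨(4,2)⟩| = 12, so |H| is a multiple of lcm(2, 12) = 12 and divides |G| = 48.
Closing under the operation: H = {(0,0), (0,2), (0,4), (0,6), (1,0), (1,2), (1,4), (1,6), (2,0), (2,2), (2,4), (2,6), (3,0), (3,2), (3,4), (3,6), (4,0), (4,2), (4,4), (4,6), (5,0), (5,2), (5,4), (5,6)}, so |H| = 24.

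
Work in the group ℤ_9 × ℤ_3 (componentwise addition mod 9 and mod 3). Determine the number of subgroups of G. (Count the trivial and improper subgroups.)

10

|G| = 27, so by Lagrange every subgroup order divides 27. Divisors: 1, 3, 9, 27.
Subgroups by order — order 1: 1; order 3: 4; order 9: 4; order 27: 1.
Total: 1 + 4 + 4 + 1 = 10.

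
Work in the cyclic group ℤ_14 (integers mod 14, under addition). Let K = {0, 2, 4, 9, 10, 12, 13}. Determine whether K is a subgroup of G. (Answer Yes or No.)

9 ∈ K but its inverse 5 ∉ K, so K is not a subgroup.

No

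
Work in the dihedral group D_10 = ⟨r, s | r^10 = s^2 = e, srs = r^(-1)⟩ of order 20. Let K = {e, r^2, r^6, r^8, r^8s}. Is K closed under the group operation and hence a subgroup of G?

No

r^6 ∈ K but its inverse r^4 ∉ K, so K is not a subgroup.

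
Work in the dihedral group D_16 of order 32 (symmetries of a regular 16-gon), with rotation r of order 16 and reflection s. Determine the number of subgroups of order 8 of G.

|G| = 32 and 8 | 32, so subgroups of order 8 are possible by Lagrange.
The subgroups of order 8 are: {e, r^2, r^4, r^6, r^8, r^10, r^12, r^14}; {e, r^4, r^8, r^12, r^2s, r^6s, r^10s, r^14s}; {e, r^4, r^8, r^12, r^3s, r^7s, r^11s, r^15s}; {e, r^4, r^8, r^12, s, r^4s, r^8s, r^12s}; … (5 in all).
So G has 5 subgroups of order 8.

5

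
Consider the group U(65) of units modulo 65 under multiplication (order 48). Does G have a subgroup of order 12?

Yes

12 | 48. A subgroup of order 12 is {1, 6, 11, 16, 21, 31, 36, 41, 46, 51, 56, 61}.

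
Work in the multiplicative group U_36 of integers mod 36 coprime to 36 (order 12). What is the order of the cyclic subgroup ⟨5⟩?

Compute successive powers of 5 mod 36: 5, 25, 17, 13, 29, 1; 5^6 ≡ 1 (mod 36).
So |⟨5⟩| = 6.

6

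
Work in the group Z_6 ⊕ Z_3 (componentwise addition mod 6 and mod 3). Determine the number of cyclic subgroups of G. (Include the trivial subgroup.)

A cyclic subgroup of order d is generated by each of its φ(d) elements of order d, so the cyclic subgroups of order d number (#elements of order d)/φ(d).
Cyclic subgroups by order — order 1: 1; order 2: 1; order 3: 4; order 6: 4.
Total: 10.

10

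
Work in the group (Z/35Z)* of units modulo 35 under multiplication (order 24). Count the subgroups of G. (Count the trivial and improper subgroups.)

16

|G| = 24, so by Lagrange every subgroup order divides 24. Divisors: 1, 2, 3, 4, 6, 8, 12, 24.
Subgroups by order — order 1: 1; order 2: 3; order 3: 1; order 4: 3; order 6: 3; order 8: 1; order 12: 3; order 24: 1.
Total: 1 + 3 + 1 + 3 + 3 + 1 + 3 + 1 = 16.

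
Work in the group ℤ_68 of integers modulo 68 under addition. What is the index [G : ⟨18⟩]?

|⟨18⟩| = 34 and |G| = 68.
By Lagrange, [G : H] = |G|/|H| = 68/34 = 2.

2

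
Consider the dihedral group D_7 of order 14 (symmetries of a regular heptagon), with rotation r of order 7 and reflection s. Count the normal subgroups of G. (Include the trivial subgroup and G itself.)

G has 10 subgroups. Checking conjugation-invariance by order — order 1: 1/1 normal; order 2: 0/7 normal; order 7: 1/1 normal; order 14: 1/1 normal.
Total normal subgroups: 3.

3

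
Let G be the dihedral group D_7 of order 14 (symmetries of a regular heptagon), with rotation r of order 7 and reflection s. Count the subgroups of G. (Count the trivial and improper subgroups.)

|G| = 14, so by Lagrange every subgroup order divides 14. Divisors: 1, 2, 7, 14.
Subgroups by order — order 1: 1; order 2: 7; order 7: 1; order 14: 1.
Total: 1 + 7 + 1 + 1 = 10.

10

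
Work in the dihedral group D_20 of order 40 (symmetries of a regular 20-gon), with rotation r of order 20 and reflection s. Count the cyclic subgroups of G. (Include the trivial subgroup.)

26

A cyclic subgroup of order d is generated by each of its φ(d) elements of order d, so the cyclic subgroups of order d number (#elements of order d)/φ(d).
Cyclic subgroups by order — order 1: 1; order 2: 21; order 4: 1; order 5: 1; order 10: 1; order 20: 1.
Total: 26.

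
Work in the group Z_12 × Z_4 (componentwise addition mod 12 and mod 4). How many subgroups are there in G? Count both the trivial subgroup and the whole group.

30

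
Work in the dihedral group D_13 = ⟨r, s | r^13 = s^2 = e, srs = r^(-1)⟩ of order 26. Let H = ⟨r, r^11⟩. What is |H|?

13

|⟨r⟩| = 13 and |⟨r^11⟩| = 13, so |H| is a multiple of lcm(13, 13) = 13 and divides |G| = 26.
Closing under the operation: H = {e, r, r^2, r^3, r^4, r^5, r^6, r^7, r^8, r^9, r^10, r^11, r^12}, so |H| = 13.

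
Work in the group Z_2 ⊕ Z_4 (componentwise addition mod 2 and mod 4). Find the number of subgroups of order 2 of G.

|G| = 8 and 2 | 8, so subgroups of order 2 are possible by Lagrange.
The subgroups of order 2 are: {(0,0), (0,2)}; {(0,0), (1,0)}; {(0,0), (1,2)}.
So G has 3 subgroups of order 2.

3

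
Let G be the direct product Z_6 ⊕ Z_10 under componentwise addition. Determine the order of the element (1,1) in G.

30

The order of (1,1) in Z_6 × Z_10 is lcm(ord(1) in Z_6, ord(1) in Z_10).
ord(1) = 6 and ord(1) = 10, so |⟨(1,1)⟩| = lcm(6, 10) = 30.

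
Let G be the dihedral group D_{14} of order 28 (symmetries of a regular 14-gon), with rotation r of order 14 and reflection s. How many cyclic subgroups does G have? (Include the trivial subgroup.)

18

A cyclic subgroup of order d is generated by each of its φ(d) elements of order d, so the cyclic subgroups of order d number (#elements of order d)/φ(d).
Cyclic subgroups by order — order 1: 1; order 2: 15; order 7: 1; order 14: 1.
Total: 18.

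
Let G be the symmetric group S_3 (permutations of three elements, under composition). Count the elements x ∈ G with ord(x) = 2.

The elements of order 2 are: (2 3), (1 2), (1 3).
That's 3.

3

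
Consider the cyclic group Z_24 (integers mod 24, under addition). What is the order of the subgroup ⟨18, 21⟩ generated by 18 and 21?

8

|⟨18⟩| = 4 and |⟨21⟩| = 8, so |H| is a multiple of lcm(4, 8) = 8 and divides |G| = 24.
Closing under the operation: H = {0, 3, 6, 9, 12, 15, 18, 21}, so |H| = 8.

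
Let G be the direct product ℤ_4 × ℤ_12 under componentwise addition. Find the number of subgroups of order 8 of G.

|G| = 48 and 8 | 48, so subgroups of order 8 are possible by Lagrange.
The subgroups of order 8 are: {(0,0), (0,3), (0,6), (0,9), (2,0), (2,3), (2,6), (2,9)}; {(0,0), (0,6), (1,0), (1,6), (2,0), (2,6), (3,0), (3,6)}; {(0,0), (0,6), (1,3), (1,9), (2,0), (2,6), (3,3), (3,9)}.
So G has 3 subgroups of order 8.

3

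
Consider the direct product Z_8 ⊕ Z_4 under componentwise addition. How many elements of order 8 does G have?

16

An element (a,b) has order lcm(ord(a), ord(b)); count pairs with lcm equal to 8.
Enumerating gives 16 such elements.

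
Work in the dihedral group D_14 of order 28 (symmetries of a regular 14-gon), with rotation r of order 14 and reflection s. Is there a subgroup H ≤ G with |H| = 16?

No

16 does not divide |G| = 28, so by Lagrange no subgroup of order 16 exists.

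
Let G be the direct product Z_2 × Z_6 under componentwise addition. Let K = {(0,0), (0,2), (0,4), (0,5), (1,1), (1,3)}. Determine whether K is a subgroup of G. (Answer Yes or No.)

(0,5) ∈ K but its inverse (0,1) ∉ K, so K is not a subgroup.

No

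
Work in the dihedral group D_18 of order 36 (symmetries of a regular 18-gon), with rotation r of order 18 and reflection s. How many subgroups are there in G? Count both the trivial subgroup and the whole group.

|G| = 36, so by Lagrange every subgroup order divides 36. Divisors: 1, 2, 3, 4, 6, 9, 12, 18, 36.
Subgroups by order — order 1: 1; order 2: 19; order 3: 1; order 4: 9; order 6: 7; order 9: 1; order 12: 3; order 18: 3; order 36: 1.
Total: 1 + 19 + 1 + 9 + 7 + 1 + 3 + 3 + 1 = 45.

45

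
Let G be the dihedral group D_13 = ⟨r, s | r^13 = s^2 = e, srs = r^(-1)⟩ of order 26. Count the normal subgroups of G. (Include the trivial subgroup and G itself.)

G has 16 subgroups. Checking conjugation-invariance by order — order 1: 1/1 normal; order 2: 0/13 normal; order 13: 1/1 normal; order 26: 1/1 normal.
Total normal subgroups: 3.

3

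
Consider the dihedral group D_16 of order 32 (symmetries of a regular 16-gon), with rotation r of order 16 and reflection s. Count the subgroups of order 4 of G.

|G| = 32 and 4 | 32, so subgroups of order 4 are possible by Lagrange.
The subgroups of order 4 are: {e, r^8, r^2s, r^10s}; {e, r^8, r^3s, r^11s}; {e, r^4, r^8, r^12}; {e, r^8, r^4s, r^12s}; … (9 in all).
So G has 9 subgroups of order 4.

9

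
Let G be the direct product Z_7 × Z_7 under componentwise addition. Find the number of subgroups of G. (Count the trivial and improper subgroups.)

|G| = 49, so by Lagrange every subgroup order divides 49. Divisors: 1, 7, 49.
Subgroups by order — order 1: 1; order 7: 8; order 49: 1.
Total: 1 + 8 + 1 = 10.

10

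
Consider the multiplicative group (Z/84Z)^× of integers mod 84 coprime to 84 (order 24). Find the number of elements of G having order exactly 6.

14

Enumerating element orders in G gives 14 elements of order 6.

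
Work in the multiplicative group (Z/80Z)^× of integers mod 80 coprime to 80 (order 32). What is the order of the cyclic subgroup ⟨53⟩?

4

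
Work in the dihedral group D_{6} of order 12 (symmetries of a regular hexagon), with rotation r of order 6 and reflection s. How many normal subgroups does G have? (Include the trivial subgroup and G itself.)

G has 16 subgroups. Checking conjugation-invariance by order — order 1: 1/1 normal; order 2: 1/7 normal; order 3: 1/1 normal; order 4: 0/3 normal; order 6: 3/3 normal; order 12: 1/1 normal.
Total normal subgroups: 7.

7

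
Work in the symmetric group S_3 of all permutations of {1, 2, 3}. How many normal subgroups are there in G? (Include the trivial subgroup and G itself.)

G has 6 subgroups. Checking conjugation-invariance by order — order 1: 1/1 normal; order 2: 0/3 normal; order 3: 1/1 normal; order 6: 1/1 normal.
Total normal subgroups: 3.

3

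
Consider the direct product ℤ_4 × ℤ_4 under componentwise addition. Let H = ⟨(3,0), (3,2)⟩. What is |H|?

8

|⟨(3,0)⟩| = 4 and |⟨(3,2)⟩| = 4, so |H| is a multiple of lcm(4, 4) = 4 and divides |G| = 16.
Closing under the operation: H = {(0,0), (0,2), (1,0), (1,2), (2,0), (2,2), (3,0), (3,2)}, so |H| = 8.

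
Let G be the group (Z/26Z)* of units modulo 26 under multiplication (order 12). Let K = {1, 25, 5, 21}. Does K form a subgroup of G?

Yes

|K| = 4 divides |G| = 12, consistent with Lagrange.
K contains the identity, every element's inverse is in K, and K is closed under ·: it is a subgroup.
In fact K = ⟨21⟩.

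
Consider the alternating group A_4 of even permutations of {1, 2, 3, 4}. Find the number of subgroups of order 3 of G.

4

|G| = 12 and 3 | 12, so subgroups of order 3 are possible by Lagrange.
The subgroups of order 3 are: {e, (1 2 3), (1 3 2)}; {e, (1 2 4), (1 4 2)}; {e, (1 3 4), (1 4 3)}; {e, (2 3 4), (2 4 3)}.
So G has 4 subgroups of order 3.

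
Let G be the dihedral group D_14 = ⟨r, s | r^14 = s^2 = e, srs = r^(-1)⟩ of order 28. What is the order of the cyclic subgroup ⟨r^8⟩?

7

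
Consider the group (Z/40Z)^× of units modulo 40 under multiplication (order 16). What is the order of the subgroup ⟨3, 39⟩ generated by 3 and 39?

|⟨3⟩| = 4 and |⟨39⟩| = 2, so |H| is a multiple of lcm(4, 2) = 4 and divides |G| = 16.
Closing under the operation: H = {1, 3, 9, 13, 27, 31, 37, 39}, so |H| = 8.

8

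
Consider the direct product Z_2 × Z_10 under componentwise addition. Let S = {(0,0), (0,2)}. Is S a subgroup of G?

No

(0,2) ∈ S but its inverse (0,8) ∉ S, so S is not a subgroup.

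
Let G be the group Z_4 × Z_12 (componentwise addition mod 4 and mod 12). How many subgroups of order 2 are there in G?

|G| = 48 and 2 | 48, so subgroups of order 2 are possible by Lagrange.
The subgroups of order 2 are: {(0,0), (0,6)}; {(0,0), (2,0)}; {(0,0), (2,6)}.
So G has 3 subgroups of order 2.

3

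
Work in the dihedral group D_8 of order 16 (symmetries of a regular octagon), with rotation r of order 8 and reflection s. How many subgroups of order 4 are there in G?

5

|G| = 16 and 4 | 16, so subgroups of order 4 are possible by Lagrange.
The subgroups of order 4 are: {e, r^2, r^4, r^6}; {e, r^4, r^2s, r^6s}; {e, r^4, r^3s, r^7s}; {e, r^4, s, r^4s}; … (5 in all).
So G has 5 subgroups of order 4.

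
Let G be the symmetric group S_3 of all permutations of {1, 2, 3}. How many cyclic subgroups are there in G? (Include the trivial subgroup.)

5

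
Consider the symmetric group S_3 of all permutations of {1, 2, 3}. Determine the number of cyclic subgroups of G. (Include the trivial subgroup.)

5

Group the elements of G by the cyclic subgroup they generate; each cyclic subgroup of order d accounts for φ(d) elements.
Cyclic subgroups by order — order 1: 1; order 2: 3; order 3: 1.
Total: 5.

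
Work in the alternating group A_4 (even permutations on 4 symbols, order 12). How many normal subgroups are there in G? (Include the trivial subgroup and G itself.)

3

G has 10 subgroups. Checking conjugation-invariance by order — order 1: 1/1 normal; order 2: 0/3 normal; order 3: 0/4 normal; order 4: 1/1 normal; order 12: 1/1 normal.
Total normal subgroups: 3.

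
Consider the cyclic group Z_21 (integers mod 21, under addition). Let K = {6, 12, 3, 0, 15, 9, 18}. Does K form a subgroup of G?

Yes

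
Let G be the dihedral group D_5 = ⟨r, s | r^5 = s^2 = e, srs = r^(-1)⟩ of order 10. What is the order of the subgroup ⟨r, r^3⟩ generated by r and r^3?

5

|⟨r⟩| = 5 and |⟨r^3⟩| = 5, so |H| is a multiple of lcm(5, 5) = 5 and divides |G| = 10.
Closing under the operation: H = {e, r, r^2, r^3, r^4}, so |H| = 5.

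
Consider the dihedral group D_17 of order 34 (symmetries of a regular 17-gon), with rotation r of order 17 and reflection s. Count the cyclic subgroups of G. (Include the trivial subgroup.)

A cyclic subgroup of order d is generated by each of its φ(d) elements of order d, so the cyclic subgroups of order d number (#elements of order d)/φ(d).
Cyclic subgroups by order — order 1: 1; order 2: 17; order 17: 1.
Total: 19.

19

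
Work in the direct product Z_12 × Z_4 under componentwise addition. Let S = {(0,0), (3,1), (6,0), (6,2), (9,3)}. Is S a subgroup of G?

|S| = 5 does not divide |G| = 48, so by Lagrange S is not a subgroup.

No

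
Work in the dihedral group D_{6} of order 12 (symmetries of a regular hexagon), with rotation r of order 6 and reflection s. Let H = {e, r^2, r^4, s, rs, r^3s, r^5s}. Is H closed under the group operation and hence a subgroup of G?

No

|H| = 7 does not divide |G| = 12, so by Lagrange H is not a subgroup.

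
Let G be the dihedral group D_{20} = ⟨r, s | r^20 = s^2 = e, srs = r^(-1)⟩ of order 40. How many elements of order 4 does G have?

2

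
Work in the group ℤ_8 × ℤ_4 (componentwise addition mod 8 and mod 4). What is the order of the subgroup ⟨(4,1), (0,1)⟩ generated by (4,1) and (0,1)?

8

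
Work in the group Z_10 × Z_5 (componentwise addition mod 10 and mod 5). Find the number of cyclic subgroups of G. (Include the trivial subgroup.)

14

Group the elements of G by the cyclic subgroup they generate; each cyclic subgroup of order d accounts for φ(d) elements.
Cyclic subgroups by order — order 1: 1; order 2: 1; order 5: 6; order 10: 6.
Total: 14.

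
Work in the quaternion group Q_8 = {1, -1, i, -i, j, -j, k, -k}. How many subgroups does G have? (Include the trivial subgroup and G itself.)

6

|G| = 8, so by Lagrange every subgroup order divides 8. Divisors: 1, 2, 4, 8.
Subgroups by order — order 1: 1; order 2: 1; order 4: 3; order 8: 1.
Total: 1 + 1 + 3 + 1 = 6.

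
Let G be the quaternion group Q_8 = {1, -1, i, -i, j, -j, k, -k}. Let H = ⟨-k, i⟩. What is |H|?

|⟨-k⟩| = 4 and |⟨i⟩| = 4, so |H| is a multiple of lcm(4, 4) = 4 and divides |G| = 8.
Closing {-k, i} under the group operation gives all of G, so |H| = 8.

8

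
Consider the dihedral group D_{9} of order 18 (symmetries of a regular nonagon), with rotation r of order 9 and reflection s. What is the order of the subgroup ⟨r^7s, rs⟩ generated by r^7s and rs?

6

|⟨r^7s⟩| = 2 and |⟨rs⟩| = 2, so |H| is a multiple of lcm(2, 2) = 2 and divides |G| = 18.
Closing under the operation: H = {e, r^3, r^6, rs, r^4s, r^7s}, so |H| = 6.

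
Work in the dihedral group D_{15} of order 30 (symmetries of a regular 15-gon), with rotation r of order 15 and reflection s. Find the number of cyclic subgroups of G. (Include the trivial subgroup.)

19

Each element a generates a cyclic subgroup ⟨a⟩; distinct elements may generate the same one (a cyclic group of order d has φ(d) generators).
Cyclic subgroups by order — order 1: 1; order 2: 15; order 3: 1; order 5: 1; order 15: 1.
Total: 19.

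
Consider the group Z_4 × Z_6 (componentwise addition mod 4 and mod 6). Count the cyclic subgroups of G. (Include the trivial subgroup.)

12

A cyclic subgroup of order d is generated by each of its φ(d) elements of order d, so the cyclic subgroups of order d number (#elements of order d)/φ(d).
Cyclic subgroups by order — order 1: 1; order 2: 3; order 3: 1; order 4: 2; order 6: 3; order 12: 2.
Total: 12.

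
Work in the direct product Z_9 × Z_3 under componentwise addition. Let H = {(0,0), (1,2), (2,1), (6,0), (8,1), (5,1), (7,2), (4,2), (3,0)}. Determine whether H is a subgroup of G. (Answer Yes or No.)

Yes

|H| = 9 divides |G| = 27, consistent with Lagrange.
H contains the identity, every element's inverse is in H, and H is closed under +: it is a subgroup.
In fact H = ⟨(1,2)⟩.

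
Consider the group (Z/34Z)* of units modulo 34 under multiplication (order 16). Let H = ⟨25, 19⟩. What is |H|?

8

|⟨25⟩| = 8 and |⟨19⟩| = 8, so |H| is a multiple of lcm(8, 8) = 8 and divides |G| = 16.
Closing under the operation: H = {1, 9, 13, 15, 19, 21, 25, 33}, so |H| = 8.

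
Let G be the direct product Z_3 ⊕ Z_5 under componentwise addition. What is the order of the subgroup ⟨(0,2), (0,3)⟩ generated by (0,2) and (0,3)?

5

|⟨(0,2)⟩| = 5 and |⟨(0,3)⟩| = 5, so |H| is a multiple of lcm(5, 5) = 5 and divides |G| = 15.
Closing under the operation: H = {(0,0), (0,1), (0,2), (0,3), (0,4)}, so |H| = 5.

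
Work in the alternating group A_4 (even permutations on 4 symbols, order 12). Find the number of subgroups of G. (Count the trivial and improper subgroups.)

10

|G| = 12, so by Lagrange every subgroup order divides 12. Divisors: 1, 2, 3, 4, 6, 12.
Subgroups by order — order 1: 1; order 2: 3; order 3: 4; order 4: 1; order 6: 0; order 12: 1.
Total: 1 + 3 + 4 + 1 + 0 + 1 = 10.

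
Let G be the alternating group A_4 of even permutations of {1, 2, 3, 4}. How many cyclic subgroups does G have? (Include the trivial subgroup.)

Group the elements of G by the cyclic subgroup they generate; each cyclic subgroup of order d accounts for φ(d) elements.
Cyclic subgroups by order — order 1: 1; order 2: 3; order 3: 4.
Total: 8.

8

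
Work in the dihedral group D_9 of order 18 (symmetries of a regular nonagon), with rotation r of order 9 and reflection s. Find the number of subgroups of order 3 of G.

1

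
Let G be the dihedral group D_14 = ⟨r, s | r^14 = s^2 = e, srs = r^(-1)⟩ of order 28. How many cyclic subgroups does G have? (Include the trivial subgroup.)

18

A cyclic subgroup of order d is generated by each of its φ(d) elements of order d, so the cyclic subgroups of order d number (#elements of order d)/φ(d).
Cyclic subgroups by order — order 1: 1; order 2: 15; order 7: 1; order 14: 1.
Total: 18.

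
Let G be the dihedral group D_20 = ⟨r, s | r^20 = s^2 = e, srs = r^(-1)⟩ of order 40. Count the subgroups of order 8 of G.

|G| = 40 and 8 | 40, so subgroups of order 8 are possible by Lagrange.
The subgroups of order 8 are: {e, r^5, r^10, r^15, s, r^5s, r^10s, r^15s}; {e, r^5, r^10, r^15, rs, r^6s, r^11s, r^16s}; {e, r^5, r^10, r^15, r^2s, r^7s, r^12s, r^17s}; {e, r^5, r^10, r^15, r^3s, r^8s, r^13s, r^18s}; … (5 in all).
So G has 5 subgroups of order 8.

5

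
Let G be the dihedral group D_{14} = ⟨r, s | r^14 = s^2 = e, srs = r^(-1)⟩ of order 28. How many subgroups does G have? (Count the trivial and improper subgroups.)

28

|G| = 28, so by Lagrange every subgroup order divides 28. Divisors: 1, 2, 4, 7, 14, 28.
Subgroups by order — order 1: 1; order 2: 15; order 4: 7; order 7: 1; order 14: 3; order 28: 1.
Total: 1 + 15 + 7 + 1 + 3 + 1 = 28.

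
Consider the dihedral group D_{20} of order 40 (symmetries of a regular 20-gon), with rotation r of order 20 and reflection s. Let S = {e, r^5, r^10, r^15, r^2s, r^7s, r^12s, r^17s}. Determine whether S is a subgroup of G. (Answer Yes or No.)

Yes

|S| = 8 divides |G| = 40, consistent with Lagrange.
S contains the identity, every element's inverse is in S, and S is closed under ·: it is a subgroup.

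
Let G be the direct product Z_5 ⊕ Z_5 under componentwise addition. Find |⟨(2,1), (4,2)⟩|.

5

|⟨(2,1)⟩| = 5 and |⟨(4,2)⟩| = 5, so |H| is a multiple of lcm(5, 5) = 5 and divides |G| = 25.
Closing under the operation: H = {(0,0), (1,3), (2,1), (3,4), (4,2)}, so |H| = 5.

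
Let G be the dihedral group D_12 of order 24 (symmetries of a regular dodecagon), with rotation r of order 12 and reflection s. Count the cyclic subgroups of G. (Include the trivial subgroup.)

A cyclic subgroup of order d is generated by each of its φ(d) elements of order d, so the cyclic subgroups of order d number (#elements of order d)/φ(d).
Cyclic subgroups by order — order 1: 1; order 2: 13; order 3: 1; order 4: 1; order 6: 1; order 12: 1.
Total: 18.

18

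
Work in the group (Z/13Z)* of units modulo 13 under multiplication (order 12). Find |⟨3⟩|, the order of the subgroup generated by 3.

3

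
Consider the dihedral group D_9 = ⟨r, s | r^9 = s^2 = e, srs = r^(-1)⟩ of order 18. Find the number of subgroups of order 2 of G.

9

|G| = 18 and 2 | 18, so subgroups of order 2 are possible by Lagrange.
The subgroups of order 2 are: {e, r^2s}; {e, r^3s}; {e, r^4s}; {e, r^5s}; … (9 in all).
So G has 9 subgroups of order 2.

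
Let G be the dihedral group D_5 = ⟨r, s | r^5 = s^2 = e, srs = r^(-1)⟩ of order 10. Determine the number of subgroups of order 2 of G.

|G| = 10 and 2 | 10, so subgroups of order 2 are possible by Lagrange.
The subgroups of order 2 are: {e, r^2s}; {e, r^3s}; {e, r^4s}; {e, rs}; … (5 in all).
So G has 5 subgroups of order 2.

5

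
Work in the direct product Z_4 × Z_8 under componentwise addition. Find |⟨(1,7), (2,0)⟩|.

16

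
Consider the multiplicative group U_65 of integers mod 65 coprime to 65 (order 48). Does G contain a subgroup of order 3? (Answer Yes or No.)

Yes

3 | 48. A subgroup of order 3 is {1, 16, 61}.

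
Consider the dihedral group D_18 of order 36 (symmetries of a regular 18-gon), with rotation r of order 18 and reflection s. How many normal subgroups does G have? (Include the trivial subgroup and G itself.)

G has 45 subgroups. Checking conjugation-invariance by order — order 1: 1/1 normal; order 2: 1/19 normal; order 3: 1/1 normal; order 4: 0/9 normal; order 6: 1/7 normal; order 9: 1/1 normal; order 12: 0/3 normal; order 18: 3/3 normal; order 36: 1/1 normal.
Total normal subgroups: 9.

9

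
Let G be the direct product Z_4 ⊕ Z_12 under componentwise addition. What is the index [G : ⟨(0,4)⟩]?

|⟨(0,4)⟩| = 3 and |G| = 48.
By Lagrange, [G : H] = |G|/|H| = 48/3 = 16.

16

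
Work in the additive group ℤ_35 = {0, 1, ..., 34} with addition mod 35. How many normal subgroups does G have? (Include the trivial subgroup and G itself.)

4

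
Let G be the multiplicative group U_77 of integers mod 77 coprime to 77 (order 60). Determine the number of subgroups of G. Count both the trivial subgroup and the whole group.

20

|G| = 60, so by Lagrange every subgroup order divides 60. Divisors: 1, 2, 3, 4, 5, 6, 10, 12, 15, 20, 30, 60.
Subgroups by order — order 1: 1; order 2: 3; order 3: 1; order 4: 1; order 5: 1; order 6: 3; order 10: 3; order 12: 1; order 15: 1; order 20: 1; order 30: 3; order 60: 1.
Total: 1 + 3 + 1 + 1 + 1 + 3 + 3 + 1 + 1 + 1 + 3 + 1 = 20.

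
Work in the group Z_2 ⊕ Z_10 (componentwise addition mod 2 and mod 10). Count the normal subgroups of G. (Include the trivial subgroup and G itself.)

G is abelian, so every subgroup is normal.
G has 10 subgroups in total, hence 10 normal subgroups.

10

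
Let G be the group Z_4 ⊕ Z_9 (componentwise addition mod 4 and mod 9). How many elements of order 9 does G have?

An element (a,b) has order lcm(ord(a), ord(b)); count pairs with lcm equal to 9.
Enumerating gives 6 such elements.

6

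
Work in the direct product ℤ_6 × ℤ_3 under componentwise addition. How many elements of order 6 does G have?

8

An element (a,b) has order lcm(ord(a), ord(b)); count pairs with lcm equal to 6.
Enumerating gives 8 such elements.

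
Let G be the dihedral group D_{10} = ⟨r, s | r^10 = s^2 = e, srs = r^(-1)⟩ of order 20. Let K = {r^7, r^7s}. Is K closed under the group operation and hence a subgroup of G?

No

The identity e ∉ K, so K is not a subgroup.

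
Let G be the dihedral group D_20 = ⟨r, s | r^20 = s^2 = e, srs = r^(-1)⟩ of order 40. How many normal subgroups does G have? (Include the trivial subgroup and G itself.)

9

G has 48 subgroups. Checking conjugation-invariance by order — order 1: 1/1 normal; order 2: 1/21 normal; order 4: 1/11 normal; order 5: 1/1 normal; order 8: 0/5 normal; order 10: 1/5 normal; order 20: 3/3 normal; order 40: 1/1 normal.
Total normal subgroups: 9.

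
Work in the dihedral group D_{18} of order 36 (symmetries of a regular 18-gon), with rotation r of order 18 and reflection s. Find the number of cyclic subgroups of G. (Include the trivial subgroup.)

A cyclic subgroup of order d is generated by each of its φ(d) elements of order d, so the cyclic subgroups of order d number (#elements of order d)/φ(d).
Cyclic subgroups by order — order 1: 1; order 2: 19; order 3: 1; order 6: 1; order 9: 1; order 18: 1.
Total: 24.

24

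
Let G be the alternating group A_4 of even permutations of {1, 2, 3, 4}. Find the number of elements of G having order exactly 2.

The elements of order 2 are: (1 2)(3 4), (1 3)(2 4), (1 4)(2 3).
That's 3.

3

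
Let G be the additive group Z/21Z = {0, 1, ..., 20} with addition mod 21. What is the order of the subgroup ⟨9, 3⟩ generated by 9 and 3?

7

|⟨9⟩| = 7 and |⟨3⟩| = 7, so |H| is a multiple of lcm(7, 7) = 7 and divides |G| = 21.
Closing under the operation: H = {0, 3, 6, 9, 12, 15, 18}, so |H| = 7.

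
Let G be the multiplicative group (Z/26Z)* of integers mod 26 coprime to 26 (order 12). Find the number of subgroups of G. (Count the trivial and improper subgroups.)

6

|G| = 12, so by Lagrange every subgroup order divides 12. Divisors: 1, 2, 3, 4, 6, 12.
Subgroups by order — order 1: 1; order 2: 1; order 3: 1; order 4: 1; order 6: 1; order 12: 1.
Total: 1 + 1 + 1 + 1 + 1 + 1 = 6.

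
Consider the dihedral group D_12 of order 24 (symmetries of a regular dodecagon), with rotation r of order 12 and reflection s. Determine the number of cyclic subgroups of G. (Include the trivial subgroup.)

18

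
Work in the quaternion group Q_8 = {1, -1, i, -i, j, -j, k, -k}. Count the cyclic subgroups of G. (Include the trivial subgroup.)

A cyclic subgroup of order d is generated by each of its φ(d) elements of order d, so the cyclic subgroups of order d number (#elements of order d)/φ(d).
Cyclic subgroups by order — order 1: 1; order 2: 1; order 4: 3.
Total: 5.

5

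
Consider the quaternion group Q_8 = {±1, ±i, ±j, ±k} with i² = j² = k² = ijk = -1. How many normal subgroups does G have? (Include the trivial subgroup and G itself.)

6

G has 6 subgroups. Checking conjugation-invariance by order — order 1: 1/1 normal; order 2: 1/1 normal; order 4: 3/3 normal; order 8: 1/1 normal.
Total normal subgroups: 6.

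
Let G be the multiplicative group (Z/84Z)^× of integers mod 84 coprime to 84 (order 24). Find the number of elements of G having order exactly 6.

Enumerating element orders in G gives 14 elements of order 6.

14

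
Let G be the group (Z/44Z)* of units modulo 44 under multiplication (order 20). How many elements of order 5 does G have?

4

The elements of order 5 are: 5, 9, 25, 37.
That's 4.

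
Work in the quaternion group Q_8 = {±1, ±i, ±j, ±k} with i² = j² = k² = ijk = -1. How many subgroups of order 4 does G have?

3

|G| = 8 and 4 | 8, so subgroups of order 4 are possible by Lagrange.
The subgroups of order 4 are: {1, -1, i, -i}; {1, -1, j, -j}; {1, -1, k, -k}.
So G has 3 subgroups of order 4.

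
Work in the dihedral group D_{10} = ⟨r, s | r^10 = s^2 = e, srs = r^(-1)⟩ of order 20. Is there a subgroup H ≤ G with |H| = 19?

19 does not divide |G| = 20, so by Lagrange no subgroup of order 19 exists.

No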